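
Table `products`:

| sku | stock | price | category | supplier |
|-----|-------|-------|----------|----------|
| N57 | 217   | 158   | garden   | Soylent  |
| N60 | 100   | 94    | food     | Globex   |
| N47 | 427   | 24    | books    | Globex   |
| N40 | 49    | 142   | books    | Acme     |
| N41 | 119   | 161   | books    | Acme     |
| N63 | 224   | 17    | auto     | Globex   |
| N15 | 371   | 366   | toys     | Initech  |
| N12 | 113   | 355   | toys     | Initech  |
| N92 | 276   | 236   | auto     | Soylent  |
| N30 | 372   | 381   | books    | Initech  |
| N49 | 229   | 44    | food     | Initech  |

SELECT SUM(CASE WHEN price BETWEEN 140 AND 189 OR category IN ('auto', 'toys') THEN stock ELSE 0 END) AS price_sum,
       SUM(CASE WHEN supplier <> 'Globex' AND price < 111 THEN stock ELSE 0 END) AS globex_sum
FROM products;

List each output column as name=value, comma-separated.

[price_sum: price BETWEEN 140 AND 189 OR category IN ('auto', 'toys')]
sku=N57: ✓ → 217
sku=N60: ✗
sku=N47: ✗
sku=N40: ✓ → 49
sku=N41: ✓ → 119
sku=N63: ✓ → 224
sku=N15: ✓ → 371
sku=N12: ✓ → 113
sku=N92: ✓ → 276
sku=N30: ✗
sku=N49: ✗
price_sum = 217 + 49 + 119 + 224 + 371 + 113 + 276 = 1369
—
[globex_sum: supplier <> 'Globex' AND price < 111]
sku=N57: ✗
sku=N60: ✗
sku=N47: ✗
sku=N40: ✗
sku=N41: ✗
sku=N63: ✗
sku=N15: ✗
sku=N12: ✗
sku=N92: ✗
sku=N30: ✗
sku=N49: ✓ → 229
globex_sum = 229

price_sum=1369, globex_sum=229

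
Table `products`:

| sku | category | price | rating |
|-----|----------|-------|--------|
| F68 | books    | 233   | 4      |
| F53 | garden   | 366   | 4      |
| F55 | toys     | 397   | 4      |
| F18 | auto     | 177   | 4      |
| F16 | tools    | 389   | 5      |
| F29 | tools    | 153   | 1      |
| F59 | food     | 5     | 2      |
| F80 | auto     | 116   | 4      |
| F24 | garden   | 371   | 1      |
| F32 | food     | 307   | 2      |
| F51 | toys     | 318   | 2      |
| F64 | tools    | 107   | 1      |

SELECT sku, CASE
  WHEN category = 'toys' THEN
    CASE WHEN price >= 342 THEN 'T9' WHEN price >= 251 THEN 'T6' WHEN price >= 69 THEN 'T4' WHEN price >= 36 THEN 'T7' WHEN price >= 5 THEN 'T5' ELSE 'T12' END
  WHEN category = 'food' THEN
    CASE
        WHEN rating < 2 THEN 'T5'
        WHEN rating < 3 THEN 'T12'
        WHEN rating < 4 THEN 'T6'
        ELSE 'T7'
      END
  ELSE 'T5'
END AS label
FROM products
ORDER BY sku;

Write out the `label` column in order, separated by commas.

T5, T5, T5, T5, T12, T6, T5, T9, T12, T5, T5, T5

sku=F16: category='tools' → outer ELSE → T5
sku=F18: category='auto' → outer ELSE → T5
sku=F24: category='garden' → outer ELSE → T5
sku=F29: category='tools' → outer ELSE → T5
sku=F32: category='food' → inner[rating < 3] → T12
sku=F51: category='toys' → inner[price >= 251] → T6
sku=F53: category='garden' → outer ELSE → T5
sku=F55: category='toys' → inner[price >= 342] → T9
sku=F59: category='food' → inner[rating < 3] → T12
sku=F64: category='tools' → outer ELSE → T5
sku=F68: category='books' → outer ELSE → T5
sku=F80: category='auto' → outer ELSE → T5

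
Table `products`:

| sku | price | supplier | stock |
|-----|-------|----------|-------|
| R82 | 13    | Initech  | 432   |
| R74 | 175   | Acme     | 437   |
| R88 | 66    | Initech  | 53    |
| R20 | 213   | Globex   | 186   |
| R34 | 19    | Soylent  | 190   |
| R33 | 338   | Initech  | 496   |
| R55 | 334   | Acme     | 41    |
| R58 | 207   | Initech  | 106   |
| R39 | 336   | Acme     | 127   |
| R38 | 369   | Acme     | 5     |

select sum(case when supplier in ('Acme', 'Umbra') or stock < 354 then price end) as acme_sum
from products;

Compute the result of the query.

1719

sku=R82: ✗
sku=R74: ✓ → 175
sku=R88: ✓ → 66
sku=R20: ✓ → 213
sku=R34: ✓ → 19
sku=R33: ✗
sku=R55: ✓ → 334
sku=R58: ✓ → 207
sku=R39: ✓ → 336
sku=R38: ✓ → 369
acme_sum = 175 + 66 + 213 + 19 + 334 + 207 + 336 + 369 = 1719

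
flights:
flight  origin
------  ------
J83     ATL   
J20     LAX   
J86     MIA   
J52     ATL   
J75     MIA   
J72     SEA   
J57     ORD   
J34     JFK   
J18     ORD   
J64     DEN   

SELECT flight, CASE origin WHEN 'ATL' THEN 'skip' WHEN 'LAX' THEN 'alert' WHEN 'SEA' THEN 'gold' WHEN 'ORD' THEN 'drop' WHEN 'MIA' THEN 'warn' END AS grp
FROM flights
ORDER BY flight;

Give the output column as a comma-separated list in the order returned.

drop, alert, NULL, skip, drop, NULL, gold, warn, skip, warn

flight=J18: origin='ORD' → drop
flight=J20: origin='LAX' → alert
flight=J34: (no match → NULL) → NULL
flight=J52: origin='ATL' → skip
flight=J57: origin='ORD' → drop
flight=J64: (no match → NULL) → NULL
flight=J72: origin='SEA' → gold
flight=J75: origin='MIA' → warn
flight=J83: origin='ATL' → skip
flight=J86: origin='MIA' → warn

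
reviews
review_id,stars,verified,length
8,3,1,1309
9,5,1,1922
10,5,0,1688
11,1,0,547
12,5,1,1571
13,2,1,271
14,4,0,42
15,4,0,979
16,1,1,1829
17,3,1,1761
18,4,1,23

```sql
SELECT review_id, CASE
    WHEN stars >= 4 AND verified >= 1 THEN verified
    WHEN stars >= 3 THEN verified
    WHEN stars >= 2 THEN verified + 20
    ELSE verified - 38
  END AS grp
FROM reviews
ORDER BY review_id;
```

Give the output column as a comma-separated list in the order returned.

1, 1, 0, -38, 1, 21, 0, 0, -37, 1, 1

review_id=8: stars >= 3 → 1
review_id=9: stars >= 4 AND verified >= 1 → 1
review_id=10: stars >= 3 → 0
review_id=11: ELSE → -38
review_id=12: stars >= 4 AND verified >= 1 → 1
review_id=13: stars >= 2 → 21
review_id=14: stars >= 3 → 0
review_id=15: stars >= 3 → 0
review_id=16: ELSE → -37
review_id=17: stars >= 3 → 1
review_id=18: stars >= 4 AND verified >= 1 → 1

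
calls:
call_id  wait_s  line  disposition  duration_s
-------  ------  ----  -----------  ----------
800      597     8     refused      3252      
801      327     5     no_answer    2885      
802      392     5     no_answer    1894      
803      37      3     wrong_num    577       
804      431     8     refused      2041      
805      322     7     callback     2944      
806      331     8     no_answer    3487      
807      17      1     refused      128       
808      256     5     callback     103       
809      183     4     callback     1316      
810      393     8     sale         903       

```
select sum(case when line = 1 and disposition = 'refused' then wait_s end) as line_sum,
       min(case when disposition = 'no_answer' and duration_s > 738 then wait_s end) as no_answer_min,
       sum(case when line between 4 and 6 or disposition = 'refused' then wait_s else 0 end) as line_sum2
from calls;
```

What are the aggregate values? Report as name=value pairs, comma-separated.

line_sum=17, no_answer_min=327, line_sum2=2203

[line_sum: line = 1 and disposition = 'refused']
call_id=800: ✗
call_id=801: ✗
call_id=802: ✗
call_id=803: ✗
call_id=804: ✗
call_id=805: ✗
call_id=806: ✗
call_id=807: ✓ → 17
call_id=808: ✗
call_id=809: ✗
call_id=810: ✗
line_sum = 17
—
[no_answer_min: disposition = 'no_answer' and duration_s > 738]
call_id=800: ✗
call_id=801: ✓ → 327
call_id=802: ✓ → 392
call_id=803: ✗
call_id=804: ✗
call_id=805: ✗
call_id=806: ✓ → 331
call_id=807: ✗
call_id=808: ✗
call_id=809: ✗
call_id=810: ✗
no_answer_min = MIN(327, 392, 331) = 327
—
[line_sum2: line between 4 and 6 or disposition = 'refused']
call_id=800: ✓ → 597
call_id=801: ✓ → 327
call_id=802: ✓ → 392
call_id=803: ✗
call_id=804: ✓ → 431
call_id=805: ✗
call_id=806: ✗
call_id=807: ✓ → 17
call_id=808: ✓ → 256
call_id=809: ✓ → 183
call_id=810: ✗
line_sum2 = 597 + 327 + 392 + 431 + 17 + 256 + 183 = 2203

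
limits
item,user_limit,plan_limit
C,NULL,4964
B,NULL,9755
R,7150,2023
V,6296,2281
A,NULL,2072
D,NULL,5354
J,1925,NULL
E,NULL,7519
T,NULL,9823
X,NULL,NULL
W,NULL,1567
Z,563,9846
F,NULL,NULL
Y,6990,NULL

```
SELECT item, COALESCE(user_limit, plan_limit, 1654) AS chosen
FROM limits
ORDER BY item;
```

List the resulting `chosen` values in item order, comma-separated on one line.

item=A: user_limit=NULL, plan_limit=2072 → 2072
item=B: user_limit=NULL, plan_limit=9755 → 9755
item=C: user_limit=NULL, plan_limit=4964 → 4964
item=D: user_limit=NULL, plan_limit=5354 → 5354
item=E: user_limit=NULL, plan_limit=7519 → 7519
item=F: user_limit=NULL, plan_limit=NULL, → literal 1654 → 1654
item=J: user_limit=1925 → 1925
item=R: user_limit=7150 → 7150
item=T: user_limit=NULL, plan_limit=9823 → 9823
item=V: user_limit=6296 → 6296
item=W: user_limit=NULL, plan_limit=1567 → 1567
item=X: user_limit=NULL, plan_limit=NULL, → literal 1654 → 1654
item=Y: user_limit=6990 → 6990
item=Z: user_limit=563 → 563

2072, 9755, 4964, 5354, 7519, 1654, 1925, 7150, 9823, 6296, 1567, 1654, 6990, 563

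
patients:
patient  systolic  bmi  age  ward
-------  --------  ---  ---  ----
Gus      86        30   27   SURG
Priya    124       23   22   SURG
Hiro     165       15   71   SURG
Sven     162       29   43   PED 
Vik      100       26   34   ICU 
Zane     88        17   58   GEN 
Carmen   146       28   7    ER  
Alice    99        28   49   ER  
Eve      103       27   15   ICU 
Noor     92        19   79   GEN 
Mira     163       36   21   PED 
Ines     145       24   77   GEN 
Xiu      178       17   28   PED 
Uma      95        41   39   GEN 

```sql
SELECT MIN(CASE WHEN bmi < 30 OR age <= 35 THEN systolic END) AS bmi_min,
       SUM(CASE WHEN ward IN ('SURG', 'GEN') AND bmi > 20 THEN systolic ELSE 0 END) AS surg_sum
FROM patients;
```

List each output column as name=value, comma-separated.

bmi_min=86, surg_sum=450

[bmi_min: bmi < 30 OR age <= 35]
patient=Gus: ✓ → 86
patient=Priya: ✓ → 124
patient=Hiro: ✓ → 165
patient=Sven: ✓ → 162
patient=Vik: ✓ → 100
patient=Zane: ✓ → 88
patient=Carmen: ✓ → 146
patient=Alice: ✓ → 99
patient=Eve: ✓ → 103
patient=Noor: ✓ → 92
patient=Mira: ✓ → 163
patient=Ines: ✓ → 145
patient=Xiu: ✓ → 178
patient=Uma: ✗
bmi_min = MIN(86, 124, 165, 162, 100, 88, 146, 99, 103, 92, 163, 145, 178) = 86
—
[surg_sum: ward IN ('SURG', 'GEN') AND bmi > 20]
patient=Gus: ✓ → 86
patient=Priya: ✓ → 124
patient=Hiro: ✗
patient=Sven: ✗
patient=Vik: ✗
patient=Zane: ✗
patient=Carmen: ✗
patient=Alice: ✗
patient=Eve: ✗
patient=Noor: ✗
patient=Mira: ✗
patient=Ines: ✓ → 145
patient=Xiu: ✗
patient=Uma: ✓ → 95
surg_sum = 86 + 124 + 145 + 95 = 450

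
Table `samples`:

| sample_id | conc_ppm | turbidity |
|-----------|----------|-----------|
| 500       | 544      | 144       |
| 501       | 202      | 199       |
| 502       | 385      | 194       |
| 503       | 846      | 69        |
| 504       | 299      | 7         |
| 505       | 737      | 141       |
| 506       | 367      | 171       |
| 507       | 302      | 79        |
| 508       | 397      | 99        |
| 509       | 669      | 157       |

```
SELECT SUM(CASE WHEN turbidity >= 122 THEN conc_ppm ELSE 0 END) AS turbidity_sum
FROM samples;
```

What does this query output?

sample_id=500: ✓ → 544
sample_id=501: ✓ → 202
sample_id=502: ✓ → 385
sample_id=503: ✗
sample_id=504: ✗
sample_id=505: ✓ → 737
sample_id=506: ✓ → 367
sample_id=507: ✗
sample_id=508: ✗
sample_id=509: ✓ → 669
turbidity_sum = 544 + 202 + 385 + 737 + 367 + 669 = 2904

2904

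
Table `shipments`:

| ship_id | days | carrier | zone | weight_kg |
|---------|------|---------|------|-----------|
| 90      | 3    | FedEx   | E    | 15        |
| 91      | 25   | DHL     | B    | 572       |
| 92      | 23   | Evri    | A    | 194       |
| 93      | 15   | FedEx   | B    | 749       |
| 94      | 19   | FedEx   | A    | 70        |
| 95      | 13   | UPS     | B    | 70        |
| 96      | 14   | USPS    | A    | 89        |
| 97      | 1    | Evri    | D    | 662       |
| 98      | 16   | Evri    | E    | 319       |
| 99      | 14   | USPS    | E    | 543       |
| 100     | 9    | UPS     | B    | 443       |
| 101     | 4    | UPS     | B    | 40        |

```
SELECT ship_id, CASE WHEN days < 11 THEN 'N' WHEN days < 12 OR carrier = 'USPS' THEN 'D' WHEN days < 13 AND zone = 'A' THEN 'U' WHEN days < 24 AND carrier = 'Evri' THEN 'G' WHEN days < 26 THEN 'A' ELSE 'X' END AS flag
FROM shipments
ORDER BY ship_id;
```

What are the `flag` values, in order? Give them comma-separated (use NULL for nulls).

ship_id=90: days < 11 → N
ship_id=91: days < 26 → A
ship_id=92: days < 24 AND carrier = 'Evri' → G
ship_id=93: days < 26 → A
ship_id=94: days < 26 → A
ship_id=95: days < 26 → A
ship_id=96: days < 12 OR carrier = 'USPS' → D
ship_id=97: days < 11 → N
ship_id=98: days < 24 AND carrier = 'Evri' → G
ship_id=99: days < 12 OR carrier = 'USPS' → D
ship_id=100: days < 11 → N
ship_id=101: days < 11 → N

N, A, G, A, A, A, D, N, G, D, N, N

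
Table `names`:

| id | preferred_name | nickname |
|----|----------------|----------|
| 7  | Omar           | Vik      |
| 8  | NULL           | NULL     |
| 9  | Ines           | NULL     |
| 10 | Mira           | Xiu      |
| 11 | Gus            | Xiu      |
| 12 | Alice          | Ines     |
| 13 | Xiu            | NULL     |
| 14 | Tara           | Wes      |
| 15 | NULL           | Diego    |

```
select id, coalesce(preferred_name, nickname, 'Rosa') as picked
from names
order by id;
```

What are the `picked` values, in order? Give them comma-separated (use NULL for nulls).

id=7: preferred_name=Omar → Omar
id=8: preferred_name=NULL, nickname=NULL, → literal Rosa → Rosa
id=9: preferred_name=Ines → Ines
id=10: preferred_name=Mira → Mira
id=11: preferred_name=Gus → Gus
id=12: preferred_name=Alice → Alice
id=13: preferred_name=Xiu → Xiu
id=14: preferred_name=Tara → Tara
id=15: preferred_name=NULL, nickname=Diego → Diego

Omar, Rosa, Ines, Mira, Gus, Alice, Xiu, Tara, Diego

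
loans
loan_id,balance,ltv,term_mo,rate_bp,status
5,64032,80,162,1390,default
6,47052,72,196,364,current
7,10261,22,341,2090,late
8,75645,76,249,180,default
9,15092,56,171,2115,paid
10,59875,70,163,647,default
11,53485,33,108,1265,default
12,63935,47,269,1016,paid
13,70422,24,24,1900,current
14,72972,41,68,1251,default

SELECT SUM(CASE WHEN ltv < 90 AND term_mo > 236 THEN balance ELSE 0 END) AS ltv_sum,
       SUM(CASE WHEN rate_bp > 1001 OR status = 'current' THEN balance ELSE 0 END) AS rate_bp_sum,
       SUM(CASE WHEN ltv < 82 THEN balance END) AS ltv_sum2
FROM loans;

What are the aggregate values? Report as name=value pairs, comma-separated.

[ltv_sum: ltv < 90 AND term_mo > 236]
loan_id=5: ✗
loan_id=6: ✗
loan_id=7: ✓ → 10261
loan_id=8: ✓ → 75645
loan_id=9: ✗
loan_id=10: ✗
loan_id=11: ✗
loan_id=12: ✓ → 63935
loan_id=13: ✗
loan_id=14: ✗
ltv_sum = 10261 + 75645 + 63935 = 149841
—
[rate_bp_sum: rate_bp > 1001 OR status = 'current']
loan_id=5: ✓ → 64032
loan_id=6: ✓ → 47052
loan_id=7: ✓ → 10261
loan_id=8: ✗
loan_id=9: ✓ → 15092
loan_id=10: ✗
loan_id=11: ✓ → 53485
loan_id=12: ✓ → 63935
loan_id=13: ✓ → 70422
loan_id=14: ✓ → 72972
rate_bp_sum = 64032 + 47052 + 10261 + 15092 + 53485 + 63935 + 70422 + 72972 = 397251
—
[ltv_sum2: ltv < 82]
loan_id=5: ✓ → 64032
loan_id=6: ✓ → 47052
loan_id=7: ✓ → 10261
loan_id=8: ✓ → 75645
loan_id=9: ✓ → 15092
loan_id=10: ✓ → 59875
loan_id=11: ✓ → 53485
loan_id=12: ✓ → 63935
loan_id=13: ✓ → 70422
loan_id=14: ✓ → 72972
ltv_sum2 = 64032 + 47052 + 10261 + 75645 + 15092 + 59875 + 53485 + 63935 + 70422 + 72972 = 532771

ltv_sum=149841, rate_bp_sum=397251, ltv_sum2=532771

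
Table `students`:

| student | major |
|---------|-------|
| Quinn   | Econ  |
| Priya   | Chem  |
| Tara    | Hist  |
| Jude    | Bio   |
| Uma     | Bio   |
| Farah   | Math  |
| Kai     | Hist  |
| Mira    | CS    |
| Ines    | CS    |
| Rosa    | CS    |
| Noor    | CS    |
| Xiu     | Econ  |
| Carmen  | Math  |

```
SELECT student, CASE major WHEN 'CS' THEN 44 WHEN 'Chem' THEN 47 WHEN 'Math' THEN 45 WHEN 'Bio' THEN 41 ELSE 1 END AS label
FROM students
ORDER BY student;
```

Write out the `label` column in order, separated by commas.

45, 45, 44, 41, 1, 44, 44, 47, 1, 44, 1, 41, 1

student=Carmen: major='Math' → 45
student=Farah: major='Math' → 45
student=Ines: major='CS' → 44
student=Jude: major='Bio' → 41
student=Kai: ELSE → 1
student=Mira: major='CS' → 44
student=Noor: major='CS' → 44
student=Priya: major='Chem' → 47
student=Quinn: ELSE → 1
student=Rosa: major='CS' → 44
student=Tara: ELSE → 1
student=Uma: major='Bio' → 41
student=Xiu: ELSE → 1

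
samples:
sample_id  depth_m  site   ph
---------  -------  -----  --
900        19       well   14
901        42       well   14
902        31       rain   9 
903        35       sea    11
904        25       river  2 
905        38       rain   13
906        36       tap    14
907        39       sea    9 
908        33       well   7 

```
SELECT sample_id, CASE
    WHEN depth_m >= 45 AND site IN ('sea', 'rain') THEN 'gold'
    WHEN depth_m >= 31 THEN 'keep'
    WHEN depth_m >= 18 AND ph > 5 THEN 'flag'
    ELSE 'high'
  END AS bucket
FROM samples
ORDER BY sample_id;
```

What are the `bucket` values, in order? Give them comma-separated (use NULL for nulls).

sample_id=900: depth_m >= 18 AND ph > 5 → flag
sample_id=901: depth_m >= 31 → keep
sample_id=902: depth_m >= 31 → keep
sample_id=903: depth_m >= 31 → keep
sample_id=904: ELSE → high
sample_id=905: depth_m >= 31 → keep
sample_id=906: depth_m >= 31 → keep
sample_id=907: depth_m >= 31 → keep
sample_id=908: depth_m >= 31 → keep

flag, keep, keep, keep, high, keep, keep, keep, keep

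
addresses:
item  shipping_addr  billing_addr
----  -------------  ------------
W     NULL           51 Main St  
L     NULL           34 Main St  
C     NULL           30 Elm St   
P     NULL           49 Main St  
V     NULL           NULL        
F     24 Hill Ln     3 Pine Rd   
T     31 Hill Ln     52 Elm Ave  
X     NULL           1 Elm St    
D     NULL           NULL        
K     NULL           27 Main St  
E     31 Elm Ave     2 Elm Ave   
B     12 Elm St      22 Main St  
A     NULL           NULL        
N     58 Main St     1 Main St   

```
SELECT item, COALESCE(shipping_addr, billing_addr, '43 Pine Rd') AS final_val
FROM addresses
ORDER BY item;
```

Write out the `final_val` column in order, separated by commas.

item=A: shipping_addr=NULL, billing_addr=NULL, → literal 43 Pine Rd → 43 Pine Rd
item=B: shipping_addr=12 Elm St → 12 Elm St
item=C: shipping_addr=NULL, billing_addr=30 Elm St → 30 Elm St
item=D: shipping_addr=NULL, billing_addr=NULL, → literal 43 Pine Rd → 43 Pine Rd
item=E: shipping_addr=31 Elm Ave → 31 Elm Ave
item=F: shipping_addr=24 Hill Ln → 24 Hill Ln
item=K: shipping_addr=NULL, billing_addr=27 Main St → 27 Main St
item=L: shipping_addr=NULL, billing_addr=34 Main St → 34 Main St
item=N: shipping_addr=58 Main St → 58 Main St
item=P: shipping_addr=NULL, billing_addr=49 Main St → 49 Main St
item=T: shipping_addr=31 Hill Ln → 31 Hill Ln
item=V: shipping_addr=NULL, billing_addr=NULL, → literal 43 Pine Rd → 43 Pine Rd
item=W: shipping_addr=NULL, billing_addr=51 Main St → 51 Main St
item=X: shipping_addr=NULL, billing_addr=1 Elm St → 1 Elm St

43 Pine Rd, 12 Elm St, 30 Elm St, 43 Pine Rd, 31 Elm Ave, 24 Hill Ln, 27 Main St, 34 Main St, 58 Main St, 49 Main St, 31 Hill Ln, 43 Pine Rd, 51 Main St, 1 Elm St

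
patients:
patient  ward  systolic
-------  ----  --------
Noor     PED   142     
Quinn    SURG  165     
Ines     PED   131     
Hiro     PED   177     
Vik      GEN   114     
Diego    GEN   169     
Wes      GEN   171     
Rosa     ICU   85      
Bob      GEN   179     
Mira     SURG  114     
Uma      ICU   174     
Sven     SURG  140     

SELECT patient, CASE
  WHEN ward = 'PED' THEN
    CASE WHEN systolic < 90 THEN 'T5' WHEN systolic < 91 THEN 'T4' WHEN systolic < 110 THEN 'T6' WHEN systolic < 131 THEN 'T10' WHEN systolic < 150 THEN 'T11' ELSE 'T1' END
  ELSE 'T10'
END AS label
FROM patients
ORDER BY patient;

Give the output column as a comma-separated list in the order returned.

T10, T10, T1, T11, T10, T11, T10, T10, T10, T10, T10, T10

patient=Bob: ward='GEN' → outer ELSE → T10
patient=Diego: ward='GEN' → outer ELSE → T10
patient=Hiro: ward='PED' → inner[ELSE] → T1
patient=Ines: ward='PED' → inner[systolic < 150] → T11
patient=Mira: ward='SURG' → outer ELSE → T10
patient=Noor: ward='PED' → inner[systolic < 150] → T11
patient=Quinn: ward='SURG' → outer ELSE → T10
patient=Rosa: ward='ICU' → outer ELSE → T10
patient=Sven: ward='SURG' → outer ELSE → T10
patient=Uma: ward='ICU' → outer ELSE → T10
patient=Vik: ward='GEN' → outer ELSE → T10
patient=Wes: ward='GEN' → outer ELSE → T10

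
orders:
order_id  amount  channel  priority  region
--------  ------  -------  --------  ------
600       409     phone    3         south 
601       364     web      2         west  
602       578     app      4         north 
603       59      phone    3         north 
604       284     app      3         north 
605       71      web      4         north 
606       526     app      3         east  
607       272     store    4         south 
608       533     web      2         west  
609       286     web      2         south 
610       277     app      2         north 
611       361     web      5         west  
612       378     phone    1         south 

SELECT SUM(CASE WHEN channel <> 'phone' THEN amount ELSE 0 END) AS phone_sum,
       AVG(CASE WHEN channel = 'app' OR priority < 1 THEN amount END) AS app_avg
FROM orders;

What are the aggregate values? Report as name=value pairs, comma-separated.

[phone_sum: channel <> 'phone']
order_id=600: ✗
order_id=601: ✓ → 364
order_id=602: ✓ → 578
order_id=603: ✗
order_id=604: ✓ → 284
order_id=605: ✓ → 71
order_id=606: ✓ → 526
order_id=607: ✓ → 272
order_id=608: ✓ → 533
order_id=609: ✓ → 286
order_id=610: ✓ → 277
order_id=611: ✓ → 361
order_id=612: ✗
phone_sum = 364 + 578 + 284 + 71 + 526 + 272 + 533 + 286 + 277 + 361 = 3552
—
[app_avg: channel = 'app' OR priority < 1]
order_id=600: ✗
order_id=601: ✗
order_id=602: ✓ → 578
order_id=603: ✗
order_id=604: ✓ → 284
order_id=605: ✗
order_id=606: ✓ → 526
order_id=607: ✗
order_id=608: ✗
order_id=609: ✗
order_id=610: ✓ → 277
order_id=611: ✗
order_id=612: ✗
app_avg = (578 + 284 + 526 + 277) / 4 = 416.25

phone_sum=3552, app_avg=416.25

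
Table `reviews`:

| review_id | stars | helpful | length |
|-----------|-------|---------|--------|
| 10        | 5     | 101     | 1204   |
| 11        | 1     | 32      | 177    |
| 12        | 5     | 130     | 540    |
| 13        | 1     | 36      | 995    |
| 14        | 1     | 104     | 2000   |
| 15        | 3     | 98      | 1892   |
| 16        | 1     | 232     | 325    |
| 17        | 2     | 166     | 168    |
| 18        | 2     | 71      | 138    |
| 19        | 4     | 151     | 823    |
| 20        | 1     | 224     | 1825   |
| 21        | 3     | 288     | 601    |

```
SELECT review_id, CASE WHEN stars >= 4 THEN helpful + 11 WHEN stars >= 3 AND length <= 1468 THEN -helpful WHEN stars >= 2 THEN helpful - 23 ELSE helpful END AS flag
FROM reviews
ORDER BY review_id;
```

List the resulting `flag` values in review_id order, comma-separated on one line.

review_id=10: stars >= 4 → 112
review_id=11: ELSE → 32
review_id=12: stars >= 4 → 141
review_id=13: ELSE → 36
review_id=14: ELSE → 104
review_id=15: stars >= 2 → 75
review_id=16: ELSE → 232
review_id=17: stars >= 2 → 143
review_id=18: stars >= 2 → 48
review_id=19: stars >= 4 → 162
review_id=20: ELSE → 224
review_id=21: stars >= 3 AND length <= 1468 → -288

112, 32, 141, 36, 104, 75, 232, 143, 48, 162, 224, -288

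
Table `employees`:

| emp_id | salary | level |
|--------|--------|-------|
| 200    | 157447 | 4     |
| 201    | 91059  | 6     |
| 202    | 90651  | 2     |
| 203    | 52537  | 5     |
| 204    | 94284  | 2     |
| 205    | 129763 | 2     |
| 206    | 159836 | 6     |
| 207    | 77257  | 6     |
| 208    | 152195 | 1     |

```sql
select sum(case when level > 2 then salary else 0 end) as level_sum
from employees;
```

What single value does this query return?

emp_id=200: ✓ → 157447
emp_id=201: ✓ → 91059
emp_id=202: ✗
emp_id=203: ✓ → 52537
emp_id=204: ✗
emp_id=205: ✗
emp_id=206: ✓ → 159836
emp_id=207: ✓ → 77257
emp_id=208: ✗
level_sum = 157447 + 91059 + 52537 + 159836 + 77257 = 538136

538136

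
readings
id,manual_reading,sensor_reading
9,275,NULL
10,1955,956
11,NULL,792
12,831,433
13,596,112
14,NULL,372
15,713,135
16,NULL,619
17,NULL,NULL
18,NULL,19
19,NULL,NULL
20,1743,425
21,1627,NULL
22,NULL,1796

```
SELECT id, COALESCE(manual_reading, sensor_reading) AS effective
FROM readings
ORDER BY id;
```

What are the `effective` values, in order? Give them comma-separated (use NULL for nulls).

id=9: manual_reading=275 → 275
id=10: manual_reading=1955 → 1955
id=11: manual_reading=NULL, sensor_reading=792 → 792
id=12: manual_reading=831 → 831
id=13: manual_reading=596 → 596
id=14: manual_reading=NULL, sensor_reading=372 → 372
id=15: manual_reading=713 → 713
id=16: manual_reading=NULL, sensor_reading=619 → 619
id=17: manual_reading=NULL, sensor_reading=NULL (all NULL) → NULL
id=18: manual_reading=NULL, sensor_reading=19 → 19
id=19: manual_reading=NULL, sensor_reading=NULL (all NULL) → NULL
id=20: manual_reading=1743 → 1743
id=21: manual_reading=1627 → 1627
id=22: manual_reading=NULL, sensor_reading=1796 → 1796

275, 1955, 792, 831, 596, 372, 713, 619, NULL, 19, NULL, 1743, 1627, 1796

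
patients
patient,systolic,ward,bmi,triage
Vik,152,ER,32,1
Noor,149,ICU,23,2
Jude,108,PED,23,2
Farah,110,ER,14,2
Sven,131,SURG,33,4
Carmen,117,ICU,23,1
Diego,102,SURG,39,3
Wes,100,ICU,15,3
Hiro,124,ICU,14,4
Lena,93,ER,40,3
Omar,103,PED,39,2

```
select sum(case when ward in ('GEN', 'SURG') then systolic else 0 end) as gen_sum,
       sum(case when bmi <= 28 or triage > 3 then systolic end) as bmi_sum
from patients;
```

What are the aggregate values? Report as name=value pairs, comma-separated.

gen_sum=233, bmi_sum=839

[gen_sum: ward in ('GEN', 'SURG')]
patient=Vik: ✗
patient=Noor: ✗
patient=Jude: ✗
patient=Farah: ✗
patient=Sven: ✓ → 131
patient=Carmen: ✗
patient=Diego: ✓ → 102
patient=Wes: ✗
patient=Hiro: ✗
patient=Lena: ✗
patient=Omar: ✗
gen_sum = 131 + 102 = 233
—
[bmi_sum: bmi <= 28 or triage > 3]
patient=Vik: ✗
patient=Noor: ✓ → 149
patient=Jude: ✓ → 108
patient=Farah: ✓ → 110
patient=Sven: ✓ → 131
patient=Carmen: ✓ → 117
patient=Diego: ✗
patient=Wes: ✓ → 100
patient=Hiro: ✓ → 124
patient=Lena: ✗
patient=Omar: ✗
bmi_sum = 149 + 108 + 110 + 131 + 117 + 100 + 124 = 839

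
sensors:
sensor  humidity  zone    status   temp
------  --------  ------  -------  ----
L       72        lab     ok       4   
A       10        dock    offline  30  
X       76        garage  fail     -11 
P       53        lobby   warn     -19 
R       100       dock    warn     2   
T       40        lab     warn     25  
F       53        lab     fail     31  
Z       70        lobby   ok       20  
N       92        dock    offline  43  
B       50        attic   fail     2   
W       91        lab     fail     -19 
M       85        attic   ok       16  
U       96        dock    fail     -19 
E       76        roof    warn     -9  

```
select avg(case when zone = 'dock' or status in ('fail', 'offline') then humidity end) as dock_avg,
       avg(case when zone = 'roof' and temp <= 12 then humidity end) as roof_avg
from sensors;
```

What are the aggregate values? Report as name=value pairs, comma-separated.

dock_avg=71, roof_avg=76

[dock_avg: zone = 'dock' or status in ('fail', 'offline')]
sensor=L: ✗
sensor=A: ✓ → 10
sensor=X: ✓ → 76
sensor=P: ✗
sensor=R: ✓ → 100
sensor=T: ✗
sensor=F: ✓ → 53
sensor=Z: ✗
sensor=N: ✓ → 92
sensor=B: ✓ → 50
sensor=W: ✓ → 91
sensor=M: ✗
sensor=U: ✓ → 96
sensor=E: ✗
dock_avg = (10 + 76 + 100 + 53 + 92 + 50 + 91 + 96) / 8 = 71
—
[roof_avg: zone = 'roof' and temp <= 12]
sensor=L: ✗
sensor=A: ✗
sensor=X: ✗
sensor=P: ✗
sensor=R: ✗
sensor=T: ✗
sensor=F: ✗
sensor=Z: ✗
sensor=N: ✗
sensor=B: ✗
sensor=W: ✗
sensor=M: ✗
sensor=U: ✗
sensor=E: ✓ → 76
roof_avg = 76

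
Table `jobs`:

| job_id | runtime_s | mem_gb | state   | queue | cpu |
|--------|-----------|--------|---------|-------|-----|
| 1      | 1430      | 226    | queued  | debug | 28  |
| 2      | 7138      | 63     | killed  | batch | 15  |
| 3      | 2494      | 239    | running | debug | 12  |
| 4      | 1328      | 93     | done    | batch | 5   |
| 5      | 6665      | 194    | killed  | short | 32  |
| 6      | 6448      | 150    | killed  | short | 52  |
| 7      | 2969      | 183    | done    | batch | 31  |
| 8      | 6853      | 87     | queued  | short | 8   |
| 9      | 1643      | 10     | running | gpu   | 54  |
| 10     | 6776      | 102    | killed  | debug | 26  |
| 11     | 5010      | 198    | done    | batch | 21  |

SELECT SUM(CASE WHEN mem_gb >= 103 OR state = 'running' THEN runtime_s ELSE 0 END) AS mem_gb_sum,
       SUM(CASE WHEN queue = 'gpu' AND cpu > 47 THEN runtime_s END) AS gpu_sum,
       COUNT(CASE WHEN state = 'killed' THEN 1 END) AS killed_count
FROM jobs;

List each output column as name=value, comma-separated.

mem_gb_sum=26659, gpu_sum=1643, killed_count=4

[mem_gb_sum: mem_gb >= 103 OR state = 'running']
job_id=1: ✓ → 1430
job_id=2: ✗
job_id=3: ✓ → 2494
job_id=4: ✗
job_id=5: ✓ → 6665
job_id=6: ✓ → 6448
job_id=7: ✓ → 2969
job_id=8: ✗
job_id=9: ✓ → 1643
job_id=10: ✗
job_id=11: ✓ → 5010
mem_gb_sum = 1430 + 2494 + 6665 + 6448 + 2969 + 1643 + 5010 = 26659
—
[gpu_sum: queue = 'gpu' AND cpu > 47]
job_id=1: ✗
job_id=2: ✗
job_id=3: ✗
job_id=4: ✗
job_id=5: ✗
job_id=6: ✗
job_id=7: ✗
job_id=8: ✗
job_id=9: ✓ → 1643
job_id=10: ✗
job_id=11: ✗
gpu_sum = 1643
—
[killed_count: state = 'killed']
job_id=1: ✗
job_id=2: ✓ → 1
job_id=3: ✗
job_id=4: ✗
job_id=5: ✓ → 1
job_id=6: ✓ → 1
job_id=7: ✗
job_id=8: ✗
job_id=9: ✗
job_id=10: ✓ → 1
job_id=11: ✗
killed_count = COUNT(1, 1, 1, 1) = 4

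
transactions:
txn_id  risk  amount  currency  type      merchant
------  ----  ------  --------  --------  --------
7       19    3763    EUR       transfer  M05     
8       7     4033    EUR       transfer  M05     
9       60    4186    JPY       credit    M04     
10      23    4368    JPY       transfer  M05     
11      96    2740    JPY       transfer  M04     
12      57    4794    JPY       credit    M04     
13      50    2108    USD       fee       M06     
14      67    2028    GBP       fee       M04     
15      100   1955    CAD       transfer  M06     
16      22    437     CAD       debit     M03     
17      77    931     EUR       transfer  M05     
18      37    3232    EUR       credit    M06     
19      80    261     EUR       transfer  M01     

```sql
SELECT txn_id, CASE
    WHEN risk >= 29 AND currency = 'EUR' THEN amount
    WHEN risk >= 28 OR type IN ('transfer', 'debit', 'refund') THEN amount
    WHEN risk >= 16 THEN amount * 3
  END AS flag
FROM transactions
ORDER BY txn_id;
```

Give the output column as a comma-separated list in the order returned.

3763, 4033, 4186, 4368, 2740, 4794, 2108, 2028, 1955, 437, 931, 3232, 261

txn_id=7: risk >= 28 OR type IN ('transfer', 'debit', 'refund') → 3763
txn_id=8: risk >= 28 OR type IN ('transfer', 'debit', 'refund') → 4033
txn_id=9: risk >= 28 OR type IN ('transfer', 'debit', 'refund') → 4186
txn_id=10: risk >= 28 OR type IN ('transfer', 'debit', 'refund') → 4368
txn_id=11: risk >= 28 OR type IN ('transfer', 'debit', 'refund') → 2740
txn_id=12: risk >= 28 OR type IN ('transfer', 'debit', 'refund') → 4794
txn_id=13: risk >= 28 OR type IN ('transfer', 'debit', 'refund') → 2108
txn_id=14: risk >= 28 OR type IN ('transfer', 'debit', 'refund') → 2028
txn_id=15: risk >= 28 OR type IN ('transfer', 'debit', 'refund') → 1955
txn_id=16: risk >= 28 OR type IN ('transfer', 'debit', 'refund') → 437
txn_id=17: risk >= 29 AND currency = 'EUR' → 931
txn_id=18: risk >= 29 AND currency = 'EUR' → 3232
txn_id=19: risk >= 29 AND currency = 'EUR' → 261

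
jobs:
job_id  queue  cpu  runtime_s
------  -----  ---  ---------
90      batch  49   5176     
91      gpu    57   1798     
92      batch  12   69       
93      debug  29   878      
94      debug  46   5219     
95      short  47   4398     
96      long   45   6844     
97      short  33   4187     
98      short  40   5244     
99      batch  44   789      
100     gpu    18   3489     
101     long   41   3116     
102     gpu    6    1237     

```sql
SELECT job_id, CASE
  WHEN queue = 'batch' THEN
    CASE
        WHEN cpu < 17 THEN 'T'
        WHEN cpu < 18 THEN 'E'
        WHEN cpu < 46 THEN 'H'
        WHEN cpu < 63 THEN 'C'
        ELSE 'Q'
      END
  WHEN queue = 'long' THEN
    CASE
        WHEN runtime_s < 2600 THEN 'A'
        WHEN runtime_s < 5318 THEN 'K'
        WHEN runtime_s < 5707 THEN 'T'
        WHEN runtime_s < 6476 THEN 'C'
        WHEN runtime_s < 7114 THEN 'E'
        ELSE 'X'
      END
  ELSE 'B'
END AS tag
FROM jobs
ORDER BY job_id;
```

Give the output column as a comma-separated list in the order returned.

job_id=90: queue='batch' → inner[cpu < 63] → C
job_id=91: queue='gpu' → outer ELSE → B
job_id=92: queue='batch' → inner[cpu < 17] → T
job_id=93: queue='debug' → outer ELSE → B
job_id=94: queue='debug' → outer ELSE → B
job_id=95: queue='short' → outer ELSE → B
job_id=96: queue='long' → inner[runtime_s < 7114] → E
job_id=97: queue='short' → outer ELSE → B
job_id=98: queue='short' → outer ELSE → B
job_id=99: queue='batch' → inner[cpu < 46] → H
job_id=100: queue='gpu' → outer ELSE → B
job_id=101: queue='long' → inner[runtime_s < 5318] → K
job_id=102: queue='gpu' → outer ELSE → B

C, B, T, B, B, B, E, B, B, H, B, K, B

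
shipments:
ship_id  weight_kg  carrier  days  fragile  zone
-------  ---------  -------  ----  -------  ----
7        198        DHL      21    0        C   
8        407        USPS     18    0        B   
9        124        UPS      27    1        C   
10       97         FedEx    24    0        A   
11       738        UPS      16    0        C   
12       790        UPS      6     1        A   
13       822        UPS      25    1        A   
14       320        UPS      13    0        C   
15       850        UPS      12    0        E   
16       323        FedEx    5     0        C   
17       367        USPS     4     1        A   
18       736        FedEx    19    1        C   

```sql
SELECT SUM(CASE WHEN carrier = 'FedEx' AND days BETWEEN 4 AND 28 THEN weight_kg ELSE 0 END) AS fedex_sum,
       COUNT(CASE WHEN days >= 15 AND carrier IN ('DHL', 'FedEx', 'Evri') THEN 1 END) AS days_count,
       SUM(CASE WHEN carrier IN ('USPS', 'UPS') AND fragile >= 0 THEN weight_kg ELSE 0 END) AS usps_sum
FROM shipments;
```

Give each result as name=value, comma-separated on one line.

[fedex_sum: carrier = 'FedEx' AND days BETWEEN 4 AND 28]
ship_id=7: ✗
ship_id=8: ✗
ship_id=9: ✗
ship_id=10: ✓ → 97
ship_id=11: ✗
ship_id=12: ✗
ship_id=13: ✗
ship_id=14: ✗
ship_id=15: ✗
ship_id=16: ✓ → 323
ship_id=17: ✗
ship_id=18: ✓ → 736
fedex_sum = 97 + 323 + 736 = 1156
—
[days_count: days >= 15 AND carrier IN ('DHL', 'FedEx', 'Evri')]
ship_id=7: ✓ → 1
ship_id=8: ✗
ship_id=9: ✗
ship_id=10: ✓ → 1
ship_id=11: ✗
ship_id=12: ✗
ship_id=13: ✗
ship_id=14: ✗
ship_id=15: ✗
ship_id=16: ✗
ship_id=17: ✗
ship_id=18: ✓ → 1
days_count = COUNT(1, 1, 1) = 3
—
[usps_sum: carrier IN ('USPS', 'UPS') AND fragile >= 0]
ship_id=7: ✗
ship_id=8: ✓ → 407
ship_id=9: ✓ → 124
ship_id=10: ✗
ship_id=11: ✓ → 738
ship_id=12: ✓ → 790
ship_id=13: ✓ → 822
ship_id=14: ✓ → 320
ship_id=15: ✓ → 850
ship_id=16: ✗
ship_id=17: ✓ → 367
ship_id=18: ✗
usps_sum = 407 + 124 + 738 + 790 + 822 + 320 + 850 + 367 = 4418

fedex_sum=1156, days_count=3, usps_sum=4418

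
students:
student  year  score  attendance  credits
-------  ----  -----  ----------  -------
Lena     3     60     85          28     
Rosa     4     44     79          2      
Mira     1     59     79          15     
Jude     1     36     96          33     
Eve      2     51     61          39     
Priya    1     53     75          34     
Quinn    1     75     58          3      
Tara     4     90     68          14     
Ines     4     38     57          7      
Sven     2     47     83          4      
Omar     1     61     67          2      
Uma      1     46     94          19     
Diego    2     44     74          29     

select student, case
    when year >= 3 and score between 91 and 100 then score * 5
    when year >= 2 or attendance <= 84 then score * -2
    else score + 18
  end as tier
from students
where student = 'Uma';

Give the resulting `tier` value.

student = Uma: year=1, score=46, attendance=94, credits=19.
year >= 3 and score between 91 and 100 → false
year >= 2 or attendance <= 84 → false
No prior WHEN matched → ELSE → 64

64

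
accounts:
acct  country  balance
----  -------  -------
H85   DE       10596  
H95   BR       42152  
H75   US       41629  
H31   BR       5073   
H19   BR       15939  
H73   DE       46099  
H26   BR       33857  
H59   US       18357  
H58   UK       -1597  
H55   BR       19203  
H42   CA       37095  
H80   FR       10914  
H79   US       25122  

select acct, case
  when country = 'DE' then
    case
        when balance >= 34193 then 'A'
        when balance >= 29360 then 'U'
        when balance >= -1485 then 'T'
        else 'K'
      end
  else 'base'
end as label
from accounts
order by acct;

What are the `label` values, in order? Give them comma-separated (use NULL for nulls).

acct=H19: country='BR' → outer ELSE → base
acct=H26: country='BR' → outer ELSE → base
acct=H31: country='BR' → outer ELSE → base
acct=H42: country='CA' → outer ELSE → base
acct=H55: country='BR' → outer ELSE → base
acct=H58: country='UK' → outer ELSE → base
acct=H59: country='US' → outer ELSE → base
acct=H73: country='DE' → inner[balance >= 34193] → A
acct=H75: country='US' → outer ELSE → base
acct=H79: country='US' → outer ELSE → base
acct=H80: country='FR' → outer ELSE → base
acct=H85: country='DE' → inner[balance >= -1485] → T
acct=H95: country='BR' → outer ELSE → base

base, base, base, base, base, base, base, A, base, base, base, T, base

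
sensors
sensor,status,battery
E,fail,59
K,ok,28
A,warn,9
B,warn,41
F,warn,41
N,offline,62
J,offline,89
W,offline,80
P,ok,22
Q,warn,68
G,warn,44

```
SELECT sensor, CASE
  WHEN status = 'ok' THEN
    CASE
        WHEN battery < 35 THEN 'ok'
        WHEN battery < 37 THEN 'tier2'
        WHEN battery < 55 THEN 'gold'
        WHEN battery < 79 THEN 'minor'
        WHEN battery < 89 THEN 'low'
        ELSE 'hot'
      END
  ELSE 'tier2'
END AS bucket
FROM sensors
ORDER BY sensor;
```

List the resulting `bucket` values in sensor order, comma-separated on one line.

tier2, tier2, tier2, tier2, tier2, tier2, ok, tier2, ok, tier2, tier2

sensor=A: status='warn' → outer ELSE → tier2
sensor=B: status='warn' → outer ELSE → tier2
sensor=E: status='fail' → outer ELSE → tier2
sensor=F: status='warn' → outer ELSE → tier2
sensor=G: status='warn' → outer ELSE → tier2
sensor=J: status='offline' → outer ELSE → tier2
sensor=K: status='ok' → inner[battery < 35] → ok
sensor=N: status='offline' → outer ELSE → tier2
sensor=P: status='ok' → inner[battery < 35] → ok
sensor=Q: status='warn' → outer ELSE → tier2
sensor=W: status='offline' → outer ELSE → tier2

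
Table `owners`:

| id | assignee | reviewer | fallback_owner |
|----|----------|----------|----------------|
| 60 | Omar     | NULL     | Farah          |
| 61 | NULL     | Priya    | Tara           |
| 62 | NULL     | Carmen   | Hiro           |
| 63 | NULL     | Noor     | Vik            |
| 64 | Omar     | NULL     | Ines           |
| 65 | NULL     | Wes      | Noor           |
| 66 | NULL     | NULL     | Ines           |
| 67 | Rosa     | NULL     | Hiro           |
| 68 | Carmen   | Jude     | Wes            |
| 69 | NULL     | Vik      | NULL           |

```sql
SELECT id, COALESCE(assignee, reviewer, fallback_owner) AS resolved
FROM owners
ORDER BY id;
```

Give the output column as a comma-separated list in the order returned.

id=60: assignee=Omar → Omar
id=61: assignee=NULL, reviewer=Priya → Priya
id=62: assignee=NULL, reviewer=Carmen → Carmen
id=63: assignee=NULL, reviewer=Noor → Noor
id=64: assignee=Omar → Omar
id=65: assignee=NULL, reviewer=Wes → Wes
id=66: assignee=NULL, reviewer=NULL, fallback_owner=Ines → Ines
id=67: assignee=Rosa → Rosa
id=68: assignee=Carmen → Carmen
id=69: assignee=NULL, reviewer=Vik → Vik

Omar, Priya, Carmen, Noor, Omar, Wes, Ines, Rosa, Carmen, Vik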